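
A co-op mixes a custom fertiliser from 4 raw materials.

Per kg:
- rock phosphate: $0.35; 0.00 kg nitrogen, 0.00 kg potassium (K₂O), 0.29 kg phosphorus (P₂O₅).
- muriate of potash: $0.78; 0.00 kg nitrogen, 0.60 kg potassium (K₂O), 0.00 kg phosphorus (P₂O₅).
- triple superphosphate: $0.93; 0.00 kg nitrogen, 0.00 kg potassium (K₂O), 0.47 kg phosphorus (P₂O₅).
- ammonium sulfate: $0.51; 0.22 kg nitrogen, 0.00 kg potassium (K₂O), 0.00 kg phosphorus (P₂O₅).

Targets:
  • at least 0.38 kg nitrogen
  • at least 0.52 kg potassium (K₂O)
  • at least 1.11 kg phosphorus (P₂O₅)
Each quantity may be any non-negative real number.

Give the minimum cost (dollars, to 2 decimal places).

$2.90

Let x1 = kg of rock phosphate, x2 = kg of muriate of potash, x3 = kg of triple superphosphate, x4 = kg of ammonium sulfate.
Minimise 0.35x1 + 0.78x2 + 0.93x3 + 0.51x4 with:
  0.22x4 ≥ 0.38   (nitrogen)
  0.6x2 ≥ 0.52   (potassium (K₂O))
  0.29x1 + 0.47x3 ≥ 1.11   (phosphorus (P₂O₅))
  x1, x2, x3, x4 ≥ 0.
The minimum-cost mix takes nothing from triple superphosphate — only rock phosphate, muriate of potash, ammonium sulfate. Binding constraints: nitrogen, potassium (K₂O), phosphorus (P₂O₅).
So rock phosphate = 3.828 kg, muriate of potash = 0.8667 kg, ammonium sulfate = 1.727 kg.
Objective = 0.35·3.828 + 0.78·0.8667 + 0.51·1.727 = 2.8966.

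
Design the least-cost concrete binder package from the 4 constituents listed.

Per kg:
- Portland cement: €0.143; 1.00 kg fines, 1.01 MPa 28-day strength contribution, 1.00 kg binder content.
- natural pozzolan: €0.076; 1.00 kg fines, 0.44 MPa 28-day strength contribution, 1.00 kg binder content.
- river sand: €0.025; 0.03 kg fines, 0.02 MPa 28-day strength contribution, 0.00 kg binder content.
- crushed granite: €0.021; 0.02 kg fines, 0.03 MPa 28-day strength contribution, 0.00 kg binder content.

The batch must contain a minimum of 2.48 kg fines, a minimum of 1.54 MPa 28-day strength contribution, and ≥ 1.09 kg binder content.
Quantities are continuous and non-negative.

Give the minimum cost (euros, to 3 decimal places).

Set it up as a linear program. Let x1 = kg of Portland cement, x2 = kg of natural pozzolan, x3 = kg of river sand, x4 = kg of crushed granite.
Minimise 0.143x1 + 0.076x2 + 0.025x3 + 0.021x4 s.t.:
  1x1 + 1x2 + 0.03x3 + 0.02x4 ≥ 2.48   (fines)
  1.01x1 + 0.44x2 + 0.02x3 + 0.03x4 ≥ 1.54   (28-day strength contribution)
  1x1 + 1x2 ≥ 1.09   (binder content)
  x1, x2, x3, x4 ≥ 0.
The cheapest feasible vertex uses only Portland cement, natural pozzolan; river sand, crushed granite are not used. There the fines and 28-day strength contribution constraints are tight.
Optimal quantities: Portland cement = 0.7874 kg, natural pozzolan = 1.693 kg.
Total cost: 0.143·0.7874 + 0.076·1.693 = 0.24127.

€0.241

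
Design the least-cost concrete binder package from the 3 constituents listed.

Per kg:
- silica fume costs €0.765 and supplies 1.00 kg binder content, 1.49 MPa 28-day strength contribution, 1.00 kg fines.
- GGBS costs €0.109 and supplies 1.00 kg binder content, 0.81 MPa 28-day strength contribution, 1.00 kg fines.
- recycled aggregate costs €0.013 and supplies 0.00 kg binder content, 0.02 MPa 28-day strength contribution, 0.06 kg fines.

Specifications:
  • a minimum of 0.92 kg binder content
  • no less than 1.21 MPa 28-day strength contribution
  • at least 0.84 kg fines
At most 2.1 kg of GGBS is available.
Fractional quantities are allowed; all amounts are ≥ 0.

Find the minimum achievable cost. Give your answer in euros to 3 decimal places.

€0.163

Let x1 = kg of silica fume, x2 = kg of GGBS, x3 = kg of recycled aggregate.
Minimise 0.765x1 + 0.109x2 + 0.013x3 s.t.:
  1x1 + 1x2 ≥ 0.92   (binder content)
  1.49x1 + 0.81x2 + 0.02x3 ≥ 1.21   (28-day strength contribution)
  1x1 + 1x2 + 0.06x3 ≥ 0.84   (fines)
  x2 ≤ 2.1
  x1, x2, x3 ≥ 0.
At the optimum only GGBS is positive (silica fume, recycled aggregate = 0). The 28-day strength contribution requirement is met with equality.
So GGBS = 1.494 kg.
Hence cost = 0.109·1.494 = €0.16285.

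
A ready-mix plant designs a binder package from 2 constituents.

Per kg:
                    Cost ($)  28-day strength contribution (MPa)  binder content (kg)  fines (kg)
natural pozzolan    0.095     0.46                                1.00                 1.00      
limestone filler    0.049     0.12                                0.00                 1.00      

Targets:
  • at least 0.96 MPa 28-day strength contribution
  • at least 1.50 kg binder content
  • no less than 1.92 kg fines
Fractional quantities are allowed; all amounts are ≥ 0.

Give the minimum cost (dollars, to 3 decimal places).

$0.198

Let x1 = kg of natural pozzolan, x2 = kg of limestone filler.
min 0.095x1 + 0.049x2 subject to:
  0.46x1 + 0.12x2 ≥ 0.96   (28-day strength contribution)
  1x1 ≥ 1.5   (binder content)
  1x1 + 1x2 ≥ 1.92   (fines)
  x1, x2 ≥ 0.
The minimum-cost mix takes nothing from limestone filler — only natural pozzolan. The 28-day strength contribution requirement is met with equality.
So natural pozzolan = 2.087 kg.
Objective = 0.095·2.087 = 0.19827.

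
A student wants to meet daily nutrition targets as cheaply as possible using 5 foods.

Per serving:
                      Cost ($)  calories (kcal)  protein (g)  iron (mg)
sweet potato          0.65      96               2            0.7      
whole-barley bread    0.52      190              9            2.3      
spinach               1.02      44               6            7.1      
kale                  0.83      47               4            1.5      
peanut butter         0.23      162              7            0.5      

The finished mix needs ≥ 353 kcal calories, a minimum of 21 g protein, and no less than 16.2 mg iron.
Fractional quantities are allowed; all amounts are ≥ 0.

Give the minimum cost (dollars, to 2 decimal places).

Let x1 = servings of sweet potato, x2 = servings of whole-barley bread, x3 = servings of spinach, x4 = servings of kale, x5 = servings of peanut butter.
min 0.65x1 + 0.52x2 + 1.02x3 + 0.83x4 + 0.23x5 with:
  96x1 + 190x2 + 44x3 + 47x4 + 162x5 ≥ 353   (calories)
  2x1 + 9x2 + 6x3 + 4x4 + 7x5 ≥ 21   (protein)
  0.7x1 + 2.3x2 + 7.1x3 + 1.5x4 + 0.5x5 ≥ 16.2   (iron)
  x1, x2, x3, x4, x5 ≥ 0.
The cheapest feasible vertex uses only spinach, peanut butter; sweet potato, whole-barley bread, kale are not used. Binding constraints: calories and iron.
Optimal quantities: spinach = 2.17 servings, peanut butter = 1.59 servings.
Hence cost = 1.02·2.17 + 0.23·1.59 = $2.5791.

$2.58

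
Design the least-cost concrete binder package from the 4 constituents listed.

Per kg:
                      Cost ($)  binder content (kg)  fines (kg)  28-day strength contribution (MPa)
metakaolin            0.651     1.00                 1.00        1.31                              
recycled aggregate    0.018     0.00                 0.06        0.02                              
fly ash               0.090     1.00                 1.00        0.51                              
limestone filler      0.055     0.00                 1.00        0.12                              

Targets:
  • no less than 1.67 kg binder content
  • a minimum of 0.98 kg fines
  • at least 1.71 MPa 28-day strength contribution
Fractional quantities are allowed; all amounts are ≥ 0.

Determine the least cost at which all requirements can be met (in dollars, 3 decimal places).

$0.302

Let x1 = kg of metakaolin, x2 = kg of recycled aggregate, x3 = kg of fly ash, x4 = kg of limestone filler.
min 0.651x1 + 0.018x2 + 0.09x3 + 0.055x4 s.t.:
  1x1 + 1x3 ≥ 1.67   (binder content)
  1x1 + 0.06x2 + 1x3 + 1x4 ≥ 0.98   (fines)
  1.31x1 + 0.02x2 + 0.51x3 + 0.12x4 ≥ 1.71   (28-day strength contribution)
  x1, x2, x3, x4 ≥ 0.
At the optimum only fly ash is positive (metakaolin, recycled aggregate, limestone filler = 0). There the 28-day strength contribution constraint is tight.
Optimal quantities: fly ash = 3.353 kg.
Objective = 0.09·3.353 = 0.30177.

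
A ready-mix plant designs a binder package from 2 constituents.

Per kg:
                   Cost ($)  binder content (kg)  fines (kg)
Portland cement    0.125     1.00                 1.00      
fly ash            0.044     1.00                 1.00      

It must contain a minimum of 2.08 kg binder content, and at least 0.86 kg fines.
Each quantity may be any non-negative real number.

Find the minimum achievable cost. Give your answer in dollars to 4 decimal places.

Let x1 = kg of Portland cement, x2 = kg of fly ash.
Minimize 0.125x1 + 0.044x2 s.t.:
  1x1 + 1x2 ≥ 2.08   (binder content)
  1x1 + 1x2 ≥ 0.86   (fines)
  x1, x2 ≥ 0.
The optimal basis is {fly ash}; Portland cement drops out. There the binder content constraint is tight.
Optimal quantities: fly ash = 2.08 kg.
Objective = 0.044·2.08 = 0.091520.

$0.0915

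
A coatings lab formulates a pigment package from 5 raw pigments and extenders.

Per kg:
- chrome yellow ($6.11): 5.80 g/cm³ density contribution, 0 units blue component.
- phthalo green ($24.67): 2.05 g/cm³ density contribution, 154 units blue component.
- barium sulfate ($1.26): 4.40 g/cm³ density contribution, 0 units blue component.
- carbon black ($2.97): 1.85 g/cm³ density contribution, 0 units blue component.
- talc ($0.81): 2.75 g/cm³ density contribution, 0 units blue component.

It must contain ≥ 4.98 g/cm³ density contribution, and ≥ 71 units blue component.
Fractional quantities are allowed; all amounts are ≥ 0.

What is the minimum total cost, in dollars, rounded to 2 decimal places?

Let x1 = kg of chrome yellow, x2 = kg of phthalo green, x3 = kg of barium sulfate, x4 = kg of carbon black, x5 = kg of talc.
Minimize 6.11x1 + 24.67x2 + 1.26x3 + 2.97x4 + 0.81x5 s.t.:
  5.8x1 + 2.05x2 + 4.4x3 + 1.85x4 + 2.75x5 ≥ 4.98   (density contribution)
  154x2 ≥ 71   (blue component)
  x1, x2, x3, x4, x5 ≥ 0.
The minimum-cost mix takes nothing from chrome yellow, carbon black, talc — only phthalo green, barium sulfate. There the density contribution and blue component constraints are tight.
Solving gives x2 = 0.461, x3 = 0.917.
Total cost: 24.67·0.461 + 1.26·0.917 = 12.5283.

$12.53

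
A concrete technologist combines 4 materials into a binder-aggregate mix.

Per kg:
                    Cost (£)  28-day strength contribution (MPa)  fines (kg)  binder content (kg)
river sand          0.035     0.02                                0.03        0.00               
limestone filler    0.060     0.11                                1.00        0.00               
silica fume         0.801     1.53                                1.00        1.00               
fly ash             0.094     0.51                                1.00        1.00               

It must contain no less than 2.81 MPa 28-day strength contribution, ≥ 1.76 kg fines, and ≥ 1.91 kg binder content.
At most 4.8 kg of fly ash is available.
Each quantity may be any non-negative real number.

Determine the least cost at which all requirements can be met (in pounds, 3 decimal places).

Treat it as an LP. Let x1 = kg of river sand, x2 = kg of limestone filler, x3 = kg of silica fume, x4 = kg of fly ash.
Minimise 0.035x1 + 0.06x2 + 0.801x3 + 0.094x4 subject to:
  0.02x1 + 0.11x2 + 1.53x3 + 0.51x4 ≥ 2.81   (28-day strength contribution)
  0.03x1 + 1x2 + 1x3 + 1x4 ≥ 1.76   (fines)
  1x3 + 1x4 ≥ 1.91   (binder content)
  x4 ≤ 4.8
  x1, x2, x3, x4 ≥ 0.
The optimal basis is {silica fume, fly ash}; river sand, limestone filler drop out. There the 28-day strength contribution and the fly ash cap constraints are tight.
Solving gives x3 = 0.2366, x4 = 4.8.
Objective = 0.801·0.2366 + 0.094·4.8 = 0.64072.

£0.641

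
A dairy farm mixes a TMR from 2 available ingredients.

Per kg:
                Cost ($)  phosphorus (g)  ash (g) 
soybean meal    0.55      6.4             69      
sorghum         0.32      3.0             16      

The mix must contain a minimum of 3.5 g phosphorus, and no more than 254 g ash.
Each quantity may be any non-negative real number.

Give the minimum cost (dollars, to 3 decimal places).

This is a linear program. Let x1 = kg of soybean meal, x2 = kg of sorghum.
Minimize 0.55x1 + 0.32x2 subject to:
  6.4x1 + 3x2 ≥ 3.5   (phosphorus)
  69x1 + 16x2 ≤ 254   (ash)
  x1, x2 ≥ 0.
At the optimum only soybean meal is positive (sorghum = 0). There the phosphorus constraint is tight.
Optimal quantities: soybean meal = 0.5469 kg.
Total cost: 0.55·0.5469 = 0.30080.

$0.301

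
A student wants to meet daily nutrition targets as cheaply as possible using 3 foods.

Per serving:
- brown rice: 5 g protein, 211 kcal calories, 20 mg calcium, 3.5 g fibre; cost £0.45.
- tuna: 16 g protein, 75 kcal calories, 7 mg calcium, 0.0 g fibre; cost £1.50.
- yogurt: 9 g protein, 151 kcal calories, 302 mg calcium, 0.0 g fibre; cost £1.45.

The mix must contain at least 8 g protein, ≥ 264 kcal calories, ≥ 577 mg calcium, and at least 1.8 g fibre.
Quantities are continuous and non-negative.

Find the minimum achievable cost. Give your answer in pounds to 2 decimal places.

Let x1 = servings of brown rice, x2 = servings of tuna, x3 = servings of yogurt.
min 0.45x1 + 1.5x2 + 1.45x3 subject to:
  5x1 + 16x2 + 9x3 ≥ 8   (protein)
  211x1 + 75x2 + 151x3 ≥ 264   (calories)
  20x1 + 7x2 + 302x3 ≥ 577   (calcium)
  3.5x1 ≥ 1.8   (fibre)
  x1, x2, x3 ≥ 0.
The optimal basis is {brown rice, yogurt}; tuna drops out. The calcium and fibre requirements are met with equality.
That vertex is x1 = 0.5143, x3 = 1.877.
Objective = 0.45·0.5143 + 1.45·1.877 = 2.9531.

£2.95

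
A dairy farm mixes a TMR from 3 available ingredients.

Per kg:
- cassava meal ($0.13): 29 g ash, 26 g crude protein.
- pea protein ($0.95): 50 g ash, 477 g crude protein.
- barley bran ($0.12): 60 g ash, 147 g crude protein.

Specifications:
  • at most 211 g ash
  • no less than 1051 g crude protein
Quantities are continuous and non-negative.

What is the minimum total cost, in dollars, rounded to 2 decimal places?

$1.70

This is a linear program. Let x1 = kg of cassava meal, x2 = kg of pea protein, x3 = kg of barley bran.
min 0.13x1 + 0.95x2 + 0.12x3 s.t.:
  29x1 + 50x2 + 60x3 ≤ 211   (ash)
  26x1 + 477x2 + 147x3 ≥ 1051   (crude protein)
  x1, x2, x3 ≥ 0.
The optimal basis is {pea protein, barley bran}; cassava meal drops out. The ash and crude protein requirements are met with equality.
That vertex is x2 = 1.506, x3 = 2.261.
Total cost: 0.95·1.506 + 0.12·2.261 = 1.7020.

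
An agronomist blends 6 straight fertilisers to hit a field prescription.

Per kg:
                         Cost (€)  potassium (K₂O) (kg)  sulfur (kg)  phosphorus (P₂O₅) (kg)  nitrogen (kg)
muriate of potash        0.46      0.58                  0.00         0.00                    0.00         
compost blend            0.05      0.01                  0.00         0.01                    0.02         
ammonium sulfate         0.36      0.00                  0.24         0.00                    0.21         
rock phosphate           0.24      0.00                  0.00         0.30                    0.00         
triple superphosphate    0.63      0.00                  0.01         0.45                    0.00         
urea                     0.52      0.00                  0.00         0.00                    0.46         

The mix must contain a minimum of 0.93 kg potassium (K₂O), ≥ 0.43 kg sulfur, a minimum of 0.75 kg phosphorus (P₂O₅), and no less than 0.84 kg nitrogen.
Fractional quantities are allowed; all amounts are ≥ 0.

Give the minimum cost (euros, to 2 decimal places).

Set it up as a linear program. Let x1 = kg of muriate of potash, x2 = kg of compost blend, x3 = kg of ammonium sulfate, x4 = kg of rock phosphate, x5 = kg of triple superphosphate, x6 = kg of urea.
Minimise 0.46x1 + 0.05x2 + 0.36x3 + 0.24x4 + 0.63x5 + 0.52x6 with:
  0.58x1 + 0.01x2 ≥ 0.93   (potassium (K₂O))
  0.24x3 + 0.01x5 ≥ 0.43   (sulfur)
  0.01x2 + 0.3x4 + 0.45x5 ≥ 0.75   (phosphorus (P₂O₅))
  0.02x2 + 0.21x3 + 0.46x6 ≥ 0.84   (nitrogen)
  x1, x2, x3, x4, x5, x6 ≥ 0.
The cheapest feasible vertex uses only muriate of potash, ammonium sulfate, rock phosphate, urea; compost blend, triple superphosphate are not used. The potassium (K₂O), sulfur, phosphorus (P₂O₅), nitrogen requirements are met with equality.
Optimal quantities: muriate of potash = 1.603 kg, ammonium sulfate = 1.792 kg, rock phosphate = 2.5 kg, urea = 1.008 kg.
Total cost: 0.46·1.603 + 0.36·1.792 + 0.24·2.5 + 0.52·1.008 = 2.5067.

€2.51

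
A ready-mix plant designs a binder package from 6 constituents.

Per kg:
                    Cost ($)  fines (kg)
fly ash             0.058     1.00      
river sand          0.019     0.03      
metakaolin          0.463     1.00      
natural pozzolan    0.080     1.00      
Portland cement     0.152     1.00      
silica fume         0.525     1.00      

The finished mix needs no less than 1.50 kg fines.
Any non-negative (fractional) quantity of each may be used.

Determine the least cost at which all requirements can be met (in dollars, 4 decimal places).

Let x1 = kg of fly ash, x2 = kg of river sand, x3 = kg of metakaolin, x4 = kg of natural pozzolan, x5 = kg of Portland cement, x6 = kg of silica fume.
Minimize 0.058x1 + 0.019x2 + 0.463x3 + 0.08x4 + 0.152x5 + 0.525x6 subject to:
  1x1 + 0.03x2 + 1x3 + 1x4 + 1x5 + 1x6 ≥ 1.5   (fines)
  x1, x2, x3, x4, x5, x6 ≥ 0.
The optimal basis is {fly ash}; river sand, metakaolin, natural pozzolan, Portland cement, silica fume drop out. The fines requirement is met with equality.
Optimal quantities: fly ash = 1.5 kg.
Total cost: 0.058·1.5 = 0.087000.

$0.0870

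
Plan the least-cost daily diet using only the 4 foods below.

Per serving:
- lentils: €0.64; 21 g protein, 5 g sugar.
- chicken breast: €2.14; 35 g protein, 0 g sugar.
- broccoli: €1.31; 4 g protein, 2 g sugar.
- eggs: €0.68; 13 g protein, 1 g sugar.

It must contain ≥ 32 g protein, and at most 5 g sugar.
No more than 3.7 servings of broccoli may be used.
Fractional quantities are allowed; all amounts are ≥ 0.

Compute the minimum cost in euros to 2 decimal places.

€1.31

Let x1 = servings of lentils, x2 = servings of chicken breast, x3 = servings of broccoli, x4 = servings of eggs.
min 0.64x1 + 2.14x2 + 1.31x3 + 0.68x4 subject to:
  21x1 + 35x2 + 4x3 + 13x4 ≥ 32   (protein)
  5x1 + 2x3 + 1x4 ≤ 5   (sugar)
  x3 ≤ 3.7
  x1, x2, x3, x4 ≥ 0.
The minimum-cost mix takes nothing from broccoli, eggs — only lentils, chicken breast. There the protein and sugar constraints are tight.
That vertex is x1 = 1, x2 = 0.3143.
Cost = 0.64·1 + 2.14·0.3143 = 1.3126.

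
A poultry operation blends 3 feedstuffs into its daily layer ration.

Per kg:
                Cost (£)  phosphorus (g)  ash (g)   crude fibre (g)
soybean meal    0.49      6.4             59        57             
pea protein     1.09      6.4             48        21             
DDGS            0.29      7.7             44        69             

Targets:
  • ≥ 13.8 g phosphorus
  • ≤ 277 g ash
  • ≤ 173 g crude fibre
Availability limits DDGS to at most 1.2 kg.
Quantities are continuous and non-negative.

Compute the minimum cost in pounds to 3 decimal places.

£0.697

Let x1 = kg of soybean meal, x2 = kg of pea protein, x3 = kg of DDGS.
Minimise 0.49x1 + 1.09x2 + 0.29x3 subject to:
  6.4x1 + 6.4x2 + 7.7x3 ≥ 13.8   (phosphorus)
  59x1 + 48x2 + 44x3 ≤ 277   (ash)
  57x1 + 21x2 + 69x3 ≤ 173   (crude fibre)
  x3 ≤ 1.2
  x1, x2, x3 ≥ 0.
The cheapest feasible vertex uses only soybean meal, DDGS; pea protein is not used. There the phosphorus and the DDGS cap constraints are tight.
Optimal quantities: soybean meal = 0.7125 kg, DDGS = 1.2 kg.
Hence cost = 0.49·0.7125 + 0.29·1.2 = £0.69713.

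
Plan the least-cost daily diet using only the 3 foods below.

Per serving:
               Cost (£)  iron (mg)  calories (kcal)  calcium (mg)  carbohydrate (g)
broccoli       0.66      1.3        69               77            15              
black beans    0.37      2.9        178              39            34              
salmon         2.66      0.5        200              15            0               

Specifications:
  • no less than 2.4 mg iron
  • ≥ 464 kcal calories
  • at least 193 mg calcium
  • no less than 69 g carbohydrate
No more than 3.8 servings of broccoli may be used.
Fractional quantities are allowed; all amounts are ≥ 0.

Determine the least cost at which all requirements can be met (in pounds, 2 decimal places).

£1.73

Let x1 = servings of broccoli, x2 = servings of black beans, x3 = servings of salmon.
Minimise 0.66x1 + 0.37x2 + 2.66x3 s.t.:
  1.3x1 + 2.9x2 + 0.5x3 ≥ 2.4   (iron)
  69x1 + 178x2 + 200x3 ≥ 464   (calories)
  77x1 + 39x2 + 15x3 ≥ 193   (calcium)
  15x1 + 34x2 ≥ 69   (carbohydrate)
  x1 ≤ 3.8
  x1, x2, x3 ≥ 0.
The optimal basis is {broccoli, black beans}; salmon drops out. There the calories and calcium constraints are tight.
That vertex is x1 = 1.476, x2 = 2.035.
Total cost: 0.66·1.476 + 0.37·2.035 = 1.7271.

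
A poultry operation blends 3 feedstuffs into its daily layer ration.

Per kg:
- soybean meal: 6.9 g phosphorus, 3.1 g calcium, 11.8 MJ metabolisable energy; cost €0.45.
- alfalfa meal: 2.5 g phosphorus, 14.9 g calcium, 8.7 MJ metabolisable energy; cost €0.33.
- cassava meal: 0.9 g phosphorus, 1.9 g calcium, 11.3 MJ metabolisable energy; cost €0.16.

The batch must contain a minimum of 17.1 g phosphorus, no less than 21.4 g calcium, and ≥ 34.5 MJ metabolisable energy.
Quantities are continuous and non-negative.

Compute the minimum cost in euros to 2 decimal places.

€1.29

This is a linear program. Let x1 = kg of soybean meal, x2 = kg of alfalfa meal, x3 = kg of cassava meal.
min 0.45x1 + 0.33x2 + 0.16x3 s.t.:
  6.9x1 + 2.5x2 + 0.9x3 ≥ 17.1   (phosphorus)
  3.1x1 + 14.9x2 + 1.9x3 ≥ 21.4   (calcium)
  11.8x1 + 8.7x2 + 11.3x3 ≥ 34.5   (metabolisable energy)
  x1, x2, x3 ≥ 0.
The optimal mix uses every input. Binding constraints: phosphorus, calcium, metabolisable energy.
So soybean meal = 2.109 kg, alfalfa meal = 0.9857 kg, cassava meal = 0.09169 kg.
Total cost: 0.45·2.109 + 0.33·0.9857 + 0.16·0.09169 = 1.2890.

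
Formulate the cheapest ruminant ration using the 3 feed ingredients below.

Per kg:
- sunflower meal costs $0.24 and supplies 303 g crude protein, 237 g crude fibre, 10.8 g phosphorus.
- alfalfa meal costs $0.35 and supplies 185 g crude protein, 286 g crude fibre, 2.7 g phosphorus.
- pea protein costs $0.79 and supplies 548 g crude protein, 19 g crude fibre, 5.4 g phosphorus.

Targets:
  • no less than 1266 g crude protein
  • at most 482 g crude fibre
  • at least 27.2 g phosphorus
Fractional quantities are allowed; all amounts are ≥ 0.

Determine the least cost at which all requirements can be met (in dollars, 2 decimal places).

Let x1 = kg of sunflower meal, x2 = kg of alfalfa meal, x3 = kg of pea protein.
Minimize 0.24x1 + 0.35x2 + 0.79x3 with:
  303x1 + 185x2 + 548x3 ≥ 1266   (crude protein)
  237x1 + 286x2 + 19x3 ≤ 482   (crude fibre)
  10.8x1 + 2.7x2 + 5.4x3 ≥ 27.2   (phosphorus)
  x1, x2, x3 ≥ 0.
The optimal basis is {sunflower meal, pea protein}; alfalfa meal drops out. Binding constraints: crude protein and crude fibre.
So sunflower meal = 1.934 kg, pea protein = 1.241 kg.
Cost = 0.24·1.934 + 0.79·1.241 = 1.4446.

$1.44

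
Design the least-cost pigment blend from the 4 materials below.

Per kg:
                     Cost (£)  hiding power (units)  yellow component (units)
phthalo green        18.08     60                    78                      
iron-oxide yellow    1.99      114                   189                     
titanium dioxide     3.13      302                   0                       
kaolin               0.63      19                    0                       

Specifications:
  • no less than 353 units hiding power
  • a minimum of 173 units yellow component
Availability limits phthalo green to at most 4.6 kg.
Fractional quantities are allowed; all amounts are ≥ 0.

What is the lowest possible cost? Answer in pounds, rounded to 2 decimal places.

Let x1 = kg of phthalo green, x2 = kg of iron-oxide yellow, x3 = kg of titanium dioxide, x4 = kg of kaolin.
Minimize 18.08x1 + 1.99x2 + 3.13x3 + 0.63x4 subject to:
  60x1 + 114x2 + 302x3 + 19x4 ≥ 353   (hiding power)
  78x1 + 189x2 ≥ 173   (yellow component)
  x1 ≤ 4.6
  x1, x2, x3, x4 ≥ 0.
The cheapest feasible vertex uses only iron-oxide yellow, titanium dioxide; phthalo green, kaolin are not used. Binding constraints: hiding power and yellow component.
Optimal quantities: iron-oxide yellow = 0.9153 kg, titanium dioxide = 0.8233 kg.
Objective = 1.99·0.9153 + 3.13·0.8233 = 4.3984.

£4.40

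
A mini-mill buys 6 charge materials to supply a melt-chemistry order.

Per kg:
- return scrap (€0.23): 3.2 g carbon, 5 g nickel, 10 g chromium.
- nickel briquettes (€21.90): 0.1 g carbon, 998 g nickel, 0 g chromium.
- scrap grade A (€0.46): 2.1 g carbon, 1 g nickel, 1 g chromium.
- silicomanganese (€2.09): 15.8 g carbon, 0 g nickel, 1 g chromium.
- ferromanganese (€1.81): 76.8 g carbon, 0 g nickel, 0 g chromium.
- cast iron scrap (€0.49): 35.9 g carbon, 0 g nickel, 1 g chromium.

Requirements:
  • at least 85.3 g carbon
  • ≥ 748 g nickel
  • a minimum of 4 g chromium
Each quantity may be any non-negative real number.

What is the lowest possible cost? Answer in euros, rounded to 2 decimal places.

€17.59

This is a linear program. Let x1 = kg of return scrap, x2 = kg of nickel briquettes, x3 = kg of scrap grade A, x4 = kg of silicomanganese, x5 = kg of ferromanganese, x6 = kg of cast iron scrap.
Minimize 0.23x1 + 21.9x2 + 0.46x3 + 2.09x4 + 1.81x5 + 0.49x6 subject to:
  3.2x1 + 0.1x2 + 2.1x3 + 15.8x4 + 76.8x5 + 35.9x6 ≥ 85.3   (carbon)
  5x1 + 998x2 + 1x3 ≥ 748   (nickel)
  10x1 + 1x3 + 1x4 + 1x6 ≥ 4   (chromium)
  x1, x2, x3, x4, x5, x6 ≥ 0.
The cheapest feasible vertex uses only return scrap, nickel briquettes, cast iron scrap; scrap grade A, silicomanganese, ferromanganese are not used. The carbon, nickel, chromium requirements are met with equality.
Solving gives x1 = 0.1641, x2 = 0.7487, x6 = 2.359.
Cost = 0.23·0.1641 + 21.9·0.7487 + 0.49·2.359 = 17.5902.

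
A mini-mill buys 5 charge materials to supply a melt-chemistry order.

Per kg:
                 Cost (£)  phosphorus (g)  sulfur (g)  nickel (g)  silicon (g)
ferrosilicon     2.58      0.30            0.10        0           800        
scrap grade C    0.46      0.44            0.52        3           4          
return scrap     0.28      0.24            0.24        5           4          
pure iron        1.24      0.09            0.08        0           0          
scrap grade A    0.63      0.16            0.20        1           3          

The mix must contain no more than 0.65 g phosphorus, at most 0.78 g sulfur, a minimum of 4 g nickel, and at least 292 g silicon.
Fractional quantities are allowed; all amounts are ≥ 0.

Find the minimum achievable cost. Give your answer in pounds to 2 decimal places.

Let x1 = kg of ferrosilicon, x2 = kg of scrap grade C, x3 = kg of return scrap, x4 = kg of pure iron, x5 = kg of scrap grade A.
Minimise 2.58x1 + 0.46x2 + 0.28x3 + 1.24x4 + 0.63x5 subject to:
  0.3x1 + 0.44x2 + 0.24x3 + 0.09x4 + 0.16x5 ≤ 0.65   (phosphorus)
  0.1x1 + 0.52x2 + 0.24x3 + 0.08x4 + 0.2x5 ≤ 0.78   (sulfur)
  3x2 + 5x3 + 1x5 ≥ 4   (nickel)
  800x1 + 4x2 + 4x3 + 3x5 ≥ 292   (silicon)
  x1, x2, x3, x4, x5 ≥ 0.
The cheapest feasible vertex uses only ferrosilicon, return scrap; scrap grade C, pure iron, scrap grade A are not used. The nickel and silicon requirements are met with equality.
That vertex is x1 = 0.361, x3 = 0.8.
Objective = 2.58·0.361 + 0.28·0.8 = 1.1554.

£1.16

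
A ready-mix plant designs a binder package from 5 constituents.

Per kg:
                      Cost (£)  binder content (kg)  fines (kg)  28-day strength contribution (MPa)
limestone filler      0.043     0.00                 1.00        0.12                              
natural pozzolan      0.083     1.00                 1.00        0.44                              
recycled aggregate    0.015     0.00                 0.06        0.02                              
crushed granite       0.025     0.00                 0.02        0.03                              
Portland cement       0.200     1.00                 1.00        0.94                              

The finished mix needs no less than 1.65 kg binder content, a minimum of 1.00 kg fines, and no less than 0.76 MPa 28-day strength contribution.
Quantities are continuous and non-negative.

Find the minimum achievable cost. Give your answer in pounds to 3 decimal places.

This is a linear program. Let x1 = kg of limestone filler, x2 = kg of natural pozzolan, x3 = kg of recycled aggregate, x4 = kg of crushed granite, x5 = kg of Portland cement.
Minimize 0.043x1 + 0.083x2 + 0.015x3 + 0.025x4 + 0.2x5 subject to:
  1x2 + 1x5 ≥ 1.65   (binder content)
  1x1 + 1x2 + 0.06x3 + 0.02x4 + 1x5 ≥ 1   (fines)
  0.12x1 + 0.44x2 + 0.02x3 + 0.03x4 + 0.94x5 ≥ 0.76   (28-day strength contribution)
  x1, x2, x3, x4, x5 ≥ 0.
The optimal basis is {natural pozzolan}; limestone filler, recycled aggregate, crushed granite, Portland cement drop out. Binding constraint: 28-day strength contribution.
That vertex is x2 = 1.727.
Hence cost = 0.083·1.727 = £0.14334.

£0.143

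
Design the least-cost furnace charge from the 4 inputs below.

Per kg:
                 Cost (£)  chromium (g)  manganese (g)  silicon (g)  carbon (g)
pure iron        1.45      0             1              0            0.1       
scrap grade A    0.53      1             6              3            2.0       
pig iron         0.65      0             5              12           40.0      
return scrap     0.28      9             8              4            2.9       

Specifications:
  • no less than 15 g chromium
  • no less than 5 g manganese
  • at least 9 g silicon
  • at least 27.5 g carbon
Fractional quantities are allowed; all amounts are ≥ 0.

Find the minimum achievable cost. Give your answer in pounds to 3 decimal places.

Let x1 = kg of pure iron, x2 = kg of scrap grade A, x3 = kg of pig iron, x4 = kg of return scrap.
min 1.45x1 + 0.53x2 + 0.65x3 + 0.28x4 with:
  1x2 + 9x4 ≥ 15   (chromium)
  1x1 + 6x2 + 5x3 + 8x4 ≥ 5   (manganese)
  3x2 + 12x3 + 4x4 ≥ 9   (silicon)
  0.1x1 + 2x2 + 40x3 + 2.9x4 ≥ 27.5   (carbon)
  x1, x2, x3, x4 ≥ 0.
The cheapest feasible vertex uses only pig iron, return scrap; pure iron, scrap grade A are not used. Binding constraints: chromium and carbon.
Solving gives x3 = 0.5667, x4 = 1.667.
Objective = 0.65·0.5667 + 0.28·1.667 = 0.83512.

£0.835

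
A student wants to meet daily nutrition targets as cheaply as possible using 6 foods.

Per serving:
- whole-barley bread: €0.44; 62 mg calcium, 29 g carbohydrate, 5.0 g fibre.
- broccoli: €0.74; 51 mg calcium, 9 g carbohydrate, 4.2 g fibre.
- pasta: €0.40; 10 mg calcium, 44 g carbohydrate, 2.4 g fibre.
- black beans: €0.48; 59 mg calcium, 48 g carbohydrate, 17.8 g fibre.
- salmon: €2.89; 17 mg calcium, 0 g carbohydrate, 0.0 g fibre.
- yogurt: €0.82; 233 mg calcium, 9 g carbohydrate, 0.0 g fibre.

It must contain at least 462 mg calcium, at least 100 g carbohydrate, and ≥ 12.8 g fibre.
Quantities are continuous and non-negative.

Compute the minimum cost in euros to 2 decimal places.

Let x1 = servings of whole-barley bread, x2 = servings of broccoli, x3 = servings of pasta, x4 = servings of black beans, x5 = servings of salmon, x6 = servings of yogurt.
min 0.44x1 + 0.74x2 + 0.4x3 + 0.48x4 + 2.89x5 + 0.82x6 subject to:
  62x1 + 51x2 + 10x3 + 59x4 + 17x5 + 233x6 ≥ 462   (calcium)
  29x1 + 9x2 + 44x3 + 48x4 + 9x6 ≥ 100   (carbohydrate)
  5x1 + 4.2x2 + 2.4x3 + 17.8x4 ≥ 12.8   (fibre)
  x1, x2, x3, x4, x5, x6 ≥ 0.
The optimal basis is {black beans, yogurt}; whole-barley bread, broccoli, pasta, salmon drop out. Binding constraints: calcium and carbohydrate.
Solving gives x4 = 1.797, x6 = 1.528.
Hence cost = 0.48·1.797 + 0.82·1.528 = €2.1155.

€2.12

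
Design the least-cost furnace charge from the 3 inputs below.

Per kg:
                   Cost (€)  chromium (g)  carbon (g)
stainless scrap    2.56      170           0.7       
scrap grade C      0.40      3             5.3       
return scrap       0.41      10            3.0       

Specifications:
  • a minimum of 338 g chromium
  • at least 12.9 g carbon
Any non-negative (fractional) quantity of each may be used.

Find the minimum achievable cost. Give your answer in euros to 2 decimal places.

Let x1 = kg of stainless scrap, x2 = kg of scrap grade C, x3 = kg of return scrap.
Minimise 2.56x1 + 0.4x2 + 0.41x3 with:
  170x1 + 3x2 + 10x3 ≥ 338   (chromium)
  0.7x1 + 5.3x2 + 3x3 ≥ 12.9   (carbon)
  x1, x2, x3 ≥ 0.
The minimum-cost mix takes nothing from return scrap — only stainless scrap, scrap grade C. There the chromium and carbon constraints are tight.
Optimal quantities: stainless scrap = 1.95 kg, scrap grade C = 2.176 kg.
Total cost: 2.56·1.95 + 0.4·2.176 = 5.8624.

€5.86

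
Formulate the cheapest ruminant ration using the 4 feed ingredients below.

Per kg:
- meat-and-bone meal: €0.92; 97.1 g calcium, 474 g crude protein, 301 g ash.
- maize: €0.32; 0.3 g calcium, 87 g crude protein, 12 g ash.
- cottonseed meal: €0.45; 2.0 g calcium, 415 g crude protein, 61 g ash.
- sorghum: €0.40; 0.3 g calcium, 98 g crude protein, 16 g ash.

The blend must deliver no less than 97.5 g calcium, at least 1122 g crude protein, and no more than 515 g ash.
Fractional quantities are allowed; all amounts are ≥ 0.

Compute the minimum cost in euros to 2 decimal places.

€1.61

Set it up as a linear program. Let x1 = kg of meat-and-bone meal, x2 = kg of maize, x3 = kg of cottonseed meal, x4 = kg of sorghum.
min 0.92x1 + 0.32x2 + 0.45x3 + 0.4x4 subject to:
  97.1x1 + 0.3x2 + 2x3 + 0.3x4 ≥ 97.5   (calcium)
  474x1 + 87x2 + 415x3 + 98x4 ≥ 1122   (crude protein)
  301x1 + 12x2 + 61x3 + 16x4 ≤ 515   (ash)
  x1, x2, x3, x4 ≥ 0.
The optimal basis is {meat-and-bone meal, cottonseed meal}; maize, sorghum drop out. The calcium and crude protein requirements are met with equality.
Solving gives x1 = 0.9713, x3 = 1.594.
Hence cost = 0.92·0.9713 + 0.45·1.594 = €1.6109.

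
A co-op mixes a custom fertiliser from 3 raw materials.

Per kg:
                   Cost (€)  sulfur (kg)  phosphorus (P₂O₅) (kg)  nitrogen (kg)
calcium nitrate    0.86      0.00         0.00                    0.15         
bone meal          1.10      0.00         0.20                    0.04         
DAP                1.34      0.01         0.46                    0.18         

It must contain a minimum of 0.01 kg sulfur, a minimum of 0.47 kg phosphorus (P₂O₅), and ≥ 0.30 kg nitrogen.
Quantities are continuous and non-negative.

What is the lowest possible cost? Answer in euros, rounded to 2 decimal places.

Treat it as an LP. Let x1 = kg of calcium nitrate, x2 = kg of bone meal, x3 = kg of DAP.
Minimise 0.86x1 + 1.1x2 + 1.34x3 s.t.:
  0.01x3 ≥ 0.01   (sulfur)
  0.2x2 + 0.46x3 ≥ 0.47   (phosphorus (P₂O₅))
  0.15x1 + 0.04x2 + 0.18x3 ≥ 0.3   (nitrogen)
  x1, x2, x3 ≥ 0.
At the optimum only calcium nitrate, DAP are positive (bone meal = 0). Binding constraints: phosphorus (P₂O₅) and nitrogen.
So calcium nitrate = 0.77391 kg, DAP = 1.0217 kg.
Total cost: 0.86·0.77391 + 1.34·1.0217 = 2.0346.

€2.03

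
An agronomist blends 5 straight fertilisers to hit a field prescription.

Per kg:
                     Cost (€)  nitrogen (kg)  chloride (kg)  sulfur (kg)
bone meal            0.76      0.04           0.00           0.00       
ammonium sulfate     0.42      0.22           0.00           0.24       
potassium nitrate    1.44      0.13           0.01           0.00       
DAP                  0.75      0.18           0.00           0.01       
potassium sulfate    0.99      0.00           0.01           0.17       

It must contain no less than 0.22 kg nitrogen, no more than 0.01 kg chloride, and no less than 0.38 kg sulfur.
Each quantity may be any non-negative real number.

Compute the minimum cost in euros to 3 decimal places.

Treat it as an LP. Let x1 = kg of bone meal, x2 = kg of ammonium sulfate, x3 = kg of potassium nitrate, x4 = kg of DAP, x5 = kg of potassium sulfate.
Minimise 0.76x1 + 0.42x2 + 1.44x3 + 0.75x4 + 0.99x5 s.t.:
  0.04x1 + 0.22x2 + 0.13x3 + 0.18x4 ≥ 0.22   (nitrogen)
  0.01x3 + 0.01x5 ≤ 0.01   (chloride)
  0.24x2 + 0.01x4 + 0.17x5 ≥ 0.38   (sulfur)
  x1, x2, x3, x4, x5 ≥ 0.
The minimum-cost mix takes nothing from bone meal, potassium nitrate, DAP, potassium sulfate — only ammonium sulfate. Binding constraint: sulfur.
That vertex is x2 = 1.583.
Cost = 0.42·1.583 = 0.66486.

€0.665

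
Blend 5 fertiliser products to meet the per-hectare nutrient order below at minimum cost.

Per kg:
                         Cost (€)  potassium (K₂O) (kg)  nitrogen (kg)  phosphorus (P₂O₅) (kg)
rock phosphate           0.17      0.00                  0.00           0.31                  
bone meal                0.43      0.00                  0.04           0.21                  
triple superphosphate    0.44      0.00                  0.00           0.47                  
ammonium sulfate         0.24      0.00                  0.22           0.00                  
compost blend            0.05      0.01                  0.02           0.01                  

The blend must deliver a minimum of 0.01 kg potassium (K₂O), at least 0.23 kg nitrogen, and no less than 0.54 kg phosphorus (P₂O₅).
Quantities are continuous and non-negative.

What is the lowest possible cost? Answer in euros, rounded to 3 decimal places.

Let x1 = kg of rock phosphate, x2 = kg of bone meal, x3 = kg of triple superphosphate, x4 = kg of ammonium sulfate, x5 = kg of compost blend.
Minimize 0.17x1 + 0.43x2 + 0.44x3 + 0.24x4 + 0.05x5 with:
  0.01x5 ≥ 0.01   (potassium (K₂O))
  0.04x2 + 0.22x4 + 0.02x5 ≥ 0.23   (nitrogen)
  0.31x1 + 0.21x2 + 0.47x3 + 0.01x5 ≥ 0.54   (phosphorus (P₂O₅))
  x1, x2, x3, x4, x5 ≥ 0.
At the optimum only rock phosphate, ammonium sulfate, compost blend are positive (bone meal, triple superphosphate = 0). The potassium (K₂O), nitrogen, phosphorus (P₂O₅) requirements are met with equality.
Solving gives x1 = 1.71, x4 = 0.9545, x5 = 1.
Total cost: 0.17·1.71 + 0.24·0.9545 + 0.05·1 = 0.56978.

€0.570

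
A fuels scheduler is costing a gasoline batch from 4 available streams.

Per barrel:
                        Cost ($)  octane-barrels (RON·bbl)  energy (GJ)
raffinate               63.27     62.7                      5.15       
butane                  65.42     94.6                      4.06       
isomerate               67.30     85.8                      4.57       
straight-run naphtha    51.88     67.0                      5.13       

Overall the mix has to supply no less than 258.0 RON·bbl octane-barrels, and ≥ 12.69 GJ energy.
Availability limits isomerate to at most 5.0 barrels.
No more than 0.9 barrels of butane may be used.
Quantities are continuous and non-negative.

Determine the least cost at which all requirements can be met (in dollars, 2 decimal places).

$192.73

Set it up as a linear program. Let x1 = barrels of raffinate, x2 = barrels of butane, x3 = barrels of isomerate, x4 = barrels of straight-run naphtha.
Minimize 63.27x1 + 65.42x2 + 67.3x3 + 51.88x4 subject to:
  62.7x1 + 94.6x2 + 85.8x3 + 67x4 ≥ 258   (octane-barrels)
  5.15x1 + 4.06x2 + 4.57x3 + 5.13x4 ≥ 12.69   (energy)
  x3 ≤ 5
  x2 ≤ 0.9
  x1, x2, x3, x4 ≥ 0.
The optimal basis is {butane, straight-run naphtha}; raffinate, isomerate drop out. Binding constraints: octane-barrels and the butane cap.
That vertex is x2 = 0.9, x4 = 2.58.
Total cost: 65.42·0.9 + 51.88·2.58 = 192.7284.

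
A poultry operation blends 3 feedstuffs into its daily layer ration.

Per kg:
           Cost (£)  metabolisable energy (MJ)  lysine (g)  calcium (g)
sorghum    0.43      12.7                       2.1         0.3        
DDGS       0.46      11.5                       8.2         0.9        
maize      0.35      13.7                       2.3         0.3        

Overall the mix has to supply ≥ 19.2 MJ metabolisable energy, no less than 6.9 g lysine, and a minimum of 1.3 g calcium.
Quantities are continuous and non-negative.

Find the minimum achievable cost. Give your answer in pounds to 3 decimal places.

Let x1 = kg of sorghum, x2 = kg of DDGS, x3 = kg of maize.
min 0.43x1 + 0.46x2 + 0.35x3 with:
  12.7x1 + 11.5x2 + 13.7x3 ≥ 19.2   (metabolisable energy)
  2.1x1 + 8.2x2 + 2.3x3 ≥ 6.9   (lysine)
  0.3x1 + 0.9x2 + 0.3x3 ≥ 1.3   (calcium)
  x1, x2, x3 ≥ 0.
The minimum-cost mix takes nothing from sorghum — only DDGS, maize. There the metabolisable energy and calcium constraints are tight.
So DDGS = 1.357 kg, maize = 0.2624 kg.
Objective = 0.46·1.357 + 0.35·0.2624 = 0.71606.

£0.716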